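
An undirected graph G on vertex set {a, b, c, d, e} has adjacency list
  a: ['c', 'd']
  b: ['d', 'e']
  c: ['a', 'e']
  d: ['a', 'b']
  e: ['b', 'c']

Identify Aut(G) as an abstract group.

G is 2-regular and connected on 5 vertices, i.e. the cycle C_5. C_5 has 5 rotations and 5 reflections, so Aut(C_5) ≅ D_5 of order 10.

D_5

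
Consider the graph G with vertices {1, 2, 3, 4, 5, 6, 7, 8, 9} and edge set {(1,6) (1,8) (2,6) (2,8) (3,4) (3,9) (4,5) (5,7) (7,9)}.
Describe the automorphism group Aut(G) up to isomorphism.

D_5 × D_4

G has two connected components, {3, 4, 5, 7, 9} and {1, 2, 6, 8}; each is 2-regular, so G = C_5 ⊔ C_4. The components are non-isomorphic (different sizes), so Aut(G) = Aut(C_5) × Aut(C_4) = D_5 × D_4 of order 10·8 = 80.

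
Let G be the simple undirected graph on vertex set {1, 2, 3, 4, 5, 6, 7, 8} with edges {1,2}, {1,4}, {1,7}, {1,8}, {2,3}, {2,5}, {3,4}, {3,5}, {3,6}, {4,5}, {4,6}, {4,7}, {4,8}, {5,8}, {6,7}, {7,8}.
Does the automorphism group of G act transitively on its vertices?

Vertex 4 is the only vertex of degree 6, so every automorphism fixes it; G is not vertex-transitive.

No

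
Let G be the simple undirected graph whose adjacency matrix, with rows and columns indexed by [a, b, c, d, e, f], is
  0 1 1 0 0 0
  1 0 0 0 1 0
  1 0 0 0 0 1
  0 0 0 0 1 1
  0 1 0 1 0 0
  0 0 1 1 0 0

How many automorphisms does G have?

12

Every vertex has degree 2 and the graph is connected, so G is the 6-cycle C_6. The automorphisms of the 6-cycle are exactly the symmetries of a regular 6-gon: the dihedral group D_6, |D_6| = 12.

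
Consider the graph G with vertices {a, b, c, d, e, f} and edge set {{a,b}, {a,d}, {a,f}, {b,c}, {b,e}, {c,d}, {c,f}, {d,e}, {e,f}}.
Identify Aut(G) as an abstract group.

G is 3-regular and bipartite with parts {a, c, e} and {b, d, f} (each part is independent and every cross-pair is an edge), so G = K_{3,3}. Each part can be permuted independently (S_3 × S_3) and the two equal-size parts can also be swapped, giving (S_3 × S_3) ⋊ Z_2 of order 2·(3!)² = 72.

(S_3 × S_3) ⋊ Z_2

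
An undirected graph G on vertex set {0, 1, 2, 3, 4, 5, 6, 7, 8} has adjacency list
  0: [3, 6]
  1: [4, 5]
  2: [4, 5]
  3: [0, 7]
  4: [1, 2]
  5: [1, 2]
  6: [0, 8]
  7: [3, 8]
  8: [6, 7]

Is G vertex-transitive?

No

G has two connected components, {0, 3, 6, 7, 8} and {1, 2, 4, 5}; each is 2-regular, so G = C_5 ⊔ C_4. The orbit of 0 under Aut(G) is {0, 3, 6, 7, 8}, which does not contain 1, so G is not vertex-transitive.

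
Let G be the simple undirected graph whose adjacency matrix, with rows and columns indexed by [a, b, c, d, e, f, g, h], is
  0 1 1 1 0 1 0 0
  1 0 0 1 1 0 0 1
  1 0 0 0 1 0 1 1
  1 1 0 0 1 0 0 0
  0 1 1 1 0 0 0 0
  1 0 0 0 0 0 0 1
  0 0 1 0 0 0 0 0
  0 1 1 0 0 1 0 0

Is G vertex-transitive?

No

Vertex f is the only vertex of degree 2, so every automorphism fixes it; G is not vertex-transitive.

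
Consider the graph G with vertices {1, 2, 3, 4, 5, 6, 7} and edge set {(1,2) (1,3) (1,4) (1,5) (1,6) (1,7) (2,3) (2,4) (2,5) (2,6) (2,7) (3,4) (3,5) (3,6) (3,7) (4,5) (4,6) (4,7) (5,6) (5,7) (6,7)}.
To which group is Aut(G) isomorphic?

All 7 vertices are pairwise adjacent: G = K_7. Any permutation of the 7 vertices preserves K_7, so Aut(K_7) = S_7 of order 7! = 5040.

the symmetric group on 7 letters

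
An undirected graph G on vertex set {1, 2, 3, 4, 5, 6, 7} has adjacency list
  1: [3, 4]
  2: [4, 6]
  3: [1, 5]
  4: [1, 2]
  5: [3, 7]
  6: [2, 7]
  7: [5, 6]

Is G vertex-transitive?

Yes

Every vertex has degree 2 and the graph is connected, so G is the 7-cycle C_7. C_7 has 7 rotations and 7 reflections, so Aut(C_7) ≅ D_7 of order 14. Under this action every vertex can be carried to every other, so G is vertex-transitive.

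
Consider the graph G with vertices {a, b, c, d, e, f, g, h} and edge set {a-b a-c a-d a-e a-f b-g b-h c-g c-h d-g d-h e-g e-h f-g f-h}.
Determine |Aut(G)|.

The vertices split by degree into {a, g, h} (degree 5) and {b, c, d, e, f} (degree 3); every edge runs between the two parts, so G is the complete bipartite graph K_{3,5}. Automorphisms preserve the bipartition setwise (since the parts differ in size) and act as S_5 × S_3 within it; |Aut| = 720.

720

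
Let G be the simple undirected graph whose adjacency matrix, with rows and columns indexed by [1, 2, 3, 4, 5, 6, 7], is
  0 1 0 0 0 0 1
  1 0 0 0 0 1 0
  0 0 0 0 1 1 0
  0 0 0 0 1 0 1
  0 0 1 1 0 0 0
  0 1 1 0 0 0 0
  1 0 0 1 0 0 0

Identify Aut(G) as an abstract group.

Every vertex has degree 2 and the graph is connected, so G is the 7-cycle C_7. C_7 has 7 rotations and 7 reflections, so Aut(C_7) ≅ D_7 of order 14.

D_7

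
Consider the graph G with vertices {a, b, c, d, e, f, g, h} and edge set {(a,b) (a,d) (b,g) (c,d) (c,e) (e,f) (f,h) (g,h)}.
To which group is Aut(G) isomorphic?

the dihedral group of order 16

G is 2-regular and connected on 8 vertices, i.e. the cycle C_8. The automorphisms of the 8-cycle are exactly the symmetries of a regular 8-gon: the dihedral group D_8, |D_8| = 16.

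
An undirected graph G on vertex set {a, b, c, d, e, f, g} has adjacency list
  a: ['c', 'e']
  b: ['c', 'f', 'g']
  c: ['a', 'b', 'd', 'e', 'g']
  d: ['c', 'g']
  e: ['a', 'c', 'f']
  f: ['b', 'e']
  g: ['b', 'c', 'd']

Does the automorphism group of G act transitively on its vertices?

No

Vertex c is the only vertex of degree 5, so every automorphism fixes it; G is not vertex-transitive.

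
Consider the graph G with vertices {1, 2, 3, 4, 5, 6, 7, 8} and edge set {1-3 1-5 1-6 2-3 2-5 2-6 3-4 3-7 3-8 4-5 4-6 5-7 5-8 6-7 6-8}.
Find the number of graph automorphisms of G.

720

The vertices split by degree into {3, 5, 6} (degree 5) and {1, 2, 4, 7, 8} (degree 3); every edge runs between the two parts, so G is the complete bipartite graph K_{3,5}. The parts have unequal sizes, so no automorphism swaps them; each part is permuted independently, giving S_3 × S_5 of order 3!·5! = 720.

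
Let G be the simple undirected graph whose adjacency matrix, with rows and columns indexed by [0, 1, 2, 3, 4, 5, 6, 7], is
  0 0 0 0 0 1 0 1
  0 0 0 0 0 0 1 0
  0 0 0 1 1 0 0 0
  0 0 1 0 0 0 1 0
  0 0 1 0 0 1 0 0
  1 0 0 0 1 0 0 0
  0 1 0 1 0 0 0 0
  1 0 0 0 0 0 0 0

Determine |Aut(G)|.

2

The degree sequence is [2, 1, 2, 2, 2, 2, 2, 1]; the two degree-1 vertices 1 and 7 are the ends of a path, so G = P_8. A path has exactly one nontrivial symmetry — reversal — giving Aut(G) of order 2.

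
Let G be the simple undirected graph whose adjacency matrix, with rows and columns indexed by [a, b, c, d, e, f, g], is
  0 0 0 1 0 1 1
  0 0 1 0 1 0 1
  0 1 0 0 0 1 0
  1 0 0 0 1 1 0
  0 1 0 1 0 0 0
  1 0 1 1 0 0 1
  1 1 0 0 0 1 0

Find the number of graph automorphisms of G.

1

The degree sequence is [3, 3, 2, 3, 2, 4, 3]. Checking the degree-preserving permutations of the vertex set shows that none except the identity preserves every edge, so Aut(G) is trivial.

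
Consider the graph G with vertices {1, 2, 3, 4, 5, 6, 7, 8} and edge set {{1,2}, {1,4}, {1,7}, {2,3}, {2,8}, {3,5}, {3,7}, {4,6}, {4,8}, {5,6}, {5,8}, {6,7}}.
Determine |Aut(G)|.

G is 3-regular and bipartite on 2^3 = 8 vertices with girth 4; it is the hypercube graph Q_3. The symmetry group of the 3-cube is the hyperoctahedral group B_3 = Z_2 ≀ S_3, of order 2^3·3! = 48.

48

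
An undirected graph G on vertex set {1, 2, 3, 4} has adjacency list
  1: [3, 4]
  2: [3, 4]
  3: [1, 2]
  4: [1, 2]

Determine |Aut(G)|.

8

G is 2-regular and bipartite on 2^2 = 4 vertices with girth 4; it is the hypercube graph Q_2. Aut(Q_2) consists of the signed permutations of the 2 coordinate axes: 2! permutations times 2^2 sign flips, so |Aut| = 2^2·2! = 8.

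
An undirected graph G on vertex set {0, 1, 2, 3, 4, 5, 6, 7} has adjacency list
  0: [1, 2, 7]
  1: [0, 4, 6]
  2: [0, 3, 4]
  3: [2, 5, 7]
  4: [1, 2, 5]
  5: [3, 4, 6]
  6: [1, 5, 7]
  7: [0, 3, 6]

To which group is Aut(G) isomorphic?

Z_2^3 ⋊ S_3

G is 3-regular and bipartite on 2^3 = 8 vertices with girth 4; it is the hypercube graph Q_3. The symmetry group of the 3-cube is the hyperoctahedral group B_3 = Z_2 ≀ S_3, of order 2^3·3! = 48.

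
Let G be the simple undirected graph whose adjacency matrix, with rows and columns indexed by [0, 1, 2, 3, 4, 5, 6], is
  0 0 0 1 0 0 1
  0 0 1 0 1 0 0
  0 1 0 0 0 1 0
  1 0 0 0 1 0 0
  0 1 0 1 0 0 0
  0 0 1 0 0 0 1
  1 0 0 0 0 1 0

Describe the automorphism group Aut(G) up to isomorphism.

the dihedral group of order 14

Every vertex has degree 2 and the graph is connected, so G is the 7-cycle C_7. The automorphisms of the 7-cycle are exactly the symmetries of a regular 7-gon: the dihedral group D_7, |D_7| = 14.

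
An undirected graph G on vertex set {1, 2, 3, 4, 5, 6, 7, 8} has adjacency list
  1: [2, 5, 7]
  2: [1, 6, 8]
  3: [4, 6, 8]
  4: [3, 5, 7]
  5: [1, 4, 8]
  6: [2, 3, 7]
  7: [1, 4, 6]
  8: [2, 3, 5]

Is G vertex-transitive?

Yes

G is 3-regular and bipartite on 2^3 = 8 vertices with girth 4; it is the hypercube graph Q_3. The symmetry group of the 3-cube is the hyperoctahedral group B_3 = Z_2 ≀ S_3, of order 2^3·3! = 48. This group acts transitively on the 8 vertices.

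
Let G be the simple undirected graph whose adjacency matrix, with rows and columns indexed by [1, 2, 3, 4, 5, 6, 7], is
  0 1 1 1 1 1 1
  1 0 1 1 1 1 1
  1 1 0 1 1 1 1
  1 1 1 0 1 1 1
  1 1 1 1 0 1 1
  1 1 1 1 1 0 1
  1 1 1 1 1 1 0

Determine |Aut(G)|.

5040

Every vertex has degree 6, so G is the complete graph K_7. Every bijection on the vertex set is an automorphism of K_7; hence Aut(K_7) ≅ S_7, order 5040.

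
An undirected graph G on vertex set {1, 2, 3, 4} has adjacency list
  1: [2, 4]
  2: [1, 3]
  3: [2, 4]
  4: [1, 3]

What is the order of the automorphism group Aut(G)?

8

G is 2-regular and connected on 4 vertices, i.e. the cycle C_4. C_4 has 4 rotations and 4 reflections, so Aut(C_4) ≅ D_4 of order 8.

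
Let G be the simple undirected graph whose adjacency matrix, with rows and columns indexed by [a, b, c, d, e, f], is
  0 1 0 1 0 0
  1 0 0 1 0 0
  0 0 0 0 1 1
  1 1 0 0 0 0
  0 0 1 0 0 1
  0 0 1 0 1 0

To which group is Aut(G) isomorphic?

G has two connected components, {a, b, d} and {c, e, f}; each is 2-regular, so G = C_3 ⊔ C_3. With two isomorphic components, Aut(G) = Aut(C_3) ≀ S_2 = (D_3 × D_3) ⋊ Z_2: permute each cycle by D_3, then optionally swap the two cycles. Order 2·(2·3)² = 72.

(D_3 × D_3) ⋊ Z_2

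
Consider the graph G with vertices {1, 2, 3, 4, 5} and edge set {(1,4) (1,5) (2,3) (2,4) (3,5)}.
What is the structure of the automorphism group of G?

Every vertex has degree 2 and the graph is connected, so G is the 5-cycle C_5. C_5 has 5 rotations and 5 reflections, so Aut(C_5) ≅ D_5 of order 10.

D_5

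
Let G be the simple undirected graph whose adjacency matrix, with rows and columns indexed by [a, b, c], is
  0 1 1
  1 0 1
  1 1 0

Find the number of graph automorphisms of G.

Every vertex has degree 2, so G is the complete graph K_3. Any permutation of the 3 vertices preserves K_3, so Aut(K_3) = S_3 of order 3! = 6.

6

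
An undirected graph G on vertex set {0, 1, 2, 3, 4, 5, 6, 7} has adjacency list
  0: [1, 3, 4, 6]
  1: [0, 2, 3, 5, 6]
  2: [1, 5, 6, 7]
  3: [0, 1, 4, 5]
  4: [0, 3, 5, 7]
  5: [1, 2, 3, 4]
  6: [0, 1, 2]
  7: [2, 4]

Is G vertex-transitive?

Vertex 1 is the only vertex of degree 5, so every automorphism fixes it; G is not vertex-transitive.

No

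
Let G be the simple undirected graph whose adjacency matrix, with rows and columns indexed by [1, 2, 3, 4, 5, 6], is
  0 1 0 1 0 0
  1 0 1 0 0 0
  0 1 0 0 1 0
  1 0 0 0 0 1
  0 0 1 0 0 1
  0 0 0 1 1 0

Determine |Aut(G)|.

G is 2-regular and connected on 6 vertices, i.e. the cycle C_6. C_6 has 6 rotations and 6 reflections, so Aut(C_6) ≅ D_6 of order 12.

12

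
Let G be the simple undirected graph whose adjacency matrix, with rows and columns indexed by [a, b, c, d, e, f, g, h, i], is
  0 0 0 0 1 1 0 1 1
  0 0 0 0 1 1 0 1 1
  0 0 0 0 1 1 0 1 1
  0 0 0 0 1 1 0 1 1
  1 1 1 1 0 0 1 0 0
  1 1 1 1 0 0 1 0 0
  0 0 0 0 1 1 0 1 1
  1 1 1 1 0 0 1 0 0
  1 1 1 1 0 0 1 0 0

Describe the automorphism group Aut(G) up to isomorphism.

S_5 × S_4

The vertices split by degree into {e, f, h, i} (degree 5) and {a, b, c, d, g} (degree 4); every edge runs between the two parts, so G is the complete bipartite graph K_{4,5}. The parts have unequal sizes, so no automorphism swaps them; each part is permuted independently, giving S_5 × S_4 of order 5!·4! = 2880.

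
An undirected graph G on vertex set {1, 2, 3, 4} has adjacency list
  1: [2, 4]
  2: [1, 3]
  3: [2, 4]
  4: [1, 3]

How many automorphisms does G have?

8

G is 2-regular and bipartite on 2^2 = 4 vertices with girth 4; it is the hypercube graph Q_2. Aut(Q_2) consists of the signed permutations of the 2 coordinate axes: 2! permutations times 2^2 sign flips, so |Aut| = 2^2·2! = 8.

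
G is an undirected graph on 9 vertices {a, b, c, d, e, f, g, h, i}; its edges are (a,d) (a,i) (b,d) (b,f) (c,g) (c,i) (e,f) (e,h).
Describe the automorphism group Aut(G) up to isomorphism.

The degree sequence is [2, 2, 2, 2, 2, 2, 1, 1, 2]; the two degree-1 vertices g and h are the ends of a path, so G = P_9. A path has exactly one nontrivial symmetry — reversal — giving Aut(G) of order 2.

C_2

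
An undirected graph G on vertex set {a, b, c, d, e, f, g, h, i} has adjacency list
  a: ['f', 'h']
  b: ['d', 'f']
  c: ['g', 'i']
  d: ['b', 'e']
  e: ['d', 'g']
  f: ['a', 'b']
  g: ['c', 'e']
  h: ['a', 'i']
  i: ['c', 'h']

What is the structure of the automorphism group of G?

the dihedral group of order 18

Every vertex has degree 2 and the graph is connected, so G is the 9-cycle C_9. The automorphisms of the 9-cycle are exactly the symmetries of a regular 9-gon: the dihedral group D_9, |D_9| = 18.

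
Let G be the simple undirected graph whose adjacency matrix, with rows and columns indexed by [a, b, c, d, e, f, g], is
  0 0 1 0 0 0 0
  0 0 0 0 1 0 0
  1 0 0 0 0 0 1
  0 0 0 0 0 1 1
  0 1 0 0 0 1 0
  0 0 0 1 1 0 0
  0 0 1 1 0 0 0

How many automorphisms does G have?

The degree sequence is [1, 1, 2, 2, 2, 2, 2]; the two degree-1 vertices a and b are the ends of a path, so G = P_7. The only nontrivial automorphism of a path is the end-to-end reflection, so Aut(G) ≅ Z_2.

2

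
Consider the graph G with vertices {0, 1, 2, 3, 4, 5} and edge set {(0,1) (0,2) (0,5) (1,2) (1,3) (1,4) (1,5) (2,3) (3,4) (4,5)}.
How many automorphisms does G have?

Vertex 1 is the unique vertex of degree 5; the remaining 5 vertices each have degree 3 and induce a cycle, so G is the wheel on 6 vertices with hub 1. With the hub fixed, the remaining symmetry is that of the rim cycle C_5, giving the dihedral group D_5.

10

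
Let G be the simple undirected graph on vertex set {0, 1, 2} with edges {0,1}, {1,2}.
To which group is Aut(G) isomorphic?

The degree sequence is [1, 2, 1]; the two degree-1 vertices 0 and 2 are the ends of a path, so G = P_3. The only nontrivial automorphism of a path is the end-to-end reflection, so Aut(G) ≅ Z_2.

the cyclic group of order 2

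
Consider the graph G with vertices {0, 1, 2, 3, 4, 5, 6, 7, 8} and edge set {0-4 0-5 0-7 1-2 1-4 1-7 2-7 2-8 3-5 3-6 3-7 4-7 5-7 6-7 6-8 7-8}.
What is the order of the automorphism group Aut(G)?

16

Vertex 7 is the unique vertex of degree 8; the remaining 8 vertices each have degree 3 and induce a cycle, so G is the wheel on 9 vertices with hub 7. With the hub fixed, the remaining symmetry is that of the rim cycle C_8, giving the dihedral group D_8.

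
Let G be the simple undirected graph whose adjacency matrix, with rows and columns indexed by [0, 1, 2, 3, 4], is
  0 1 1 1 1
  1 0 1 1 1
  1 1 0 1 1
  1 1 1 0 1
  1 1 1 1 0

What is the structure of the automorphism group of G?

S_5

Every vertex has degree 4, so G is the complete graph K_5. Any permutation of the 5 vertices preserves K_5, so Aut(K_5) = S_5 of order 5! = 120.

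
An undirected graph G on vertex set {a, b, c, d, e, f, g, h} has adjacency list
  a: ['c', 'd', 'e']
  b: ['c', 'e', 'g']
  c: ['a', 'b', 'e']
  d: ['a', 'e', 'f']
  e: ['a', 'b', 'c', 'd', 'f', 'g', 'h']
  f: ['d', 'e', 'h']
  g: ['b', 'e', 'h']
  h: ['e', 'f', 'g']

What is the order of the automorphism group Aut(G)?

14

Vertex e is the unique vertex of degree 7; the remaining 7 vertices each have degree 3 and induce a cycle, so G is the wheel on 8 vertices with hub e. Every automorphism fixes the hub and acts on the rim 7-cycle, so Aut(G) ≅ Aut(C_7) = D_7 of order 14.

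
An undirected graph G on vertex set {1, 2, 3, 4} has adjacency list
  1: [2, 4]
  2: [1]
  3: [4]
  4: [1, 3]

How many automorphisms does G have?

The degree sequence is [2, 1, 1, 2]; the two degree-1 vertices 2 and 3 are the ends of a path, so G = P_4. The only nontrivial automorphism of a path is the end-to-end reflection, so Aut(G) ≅ Z_2.

2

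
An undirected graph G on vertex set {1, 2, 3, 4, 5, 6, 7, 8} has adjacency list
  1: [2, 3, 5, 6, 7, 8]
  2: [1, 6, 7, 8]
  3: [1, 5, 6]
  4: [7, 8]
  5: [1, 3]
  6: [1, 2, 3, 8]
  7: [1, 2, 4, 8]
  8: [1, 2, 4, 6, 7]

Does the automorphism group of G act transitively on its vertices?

No

Vertex 1 is the only vertex of degree 6, so every automorphism fixes it; G is not vertex-transitive.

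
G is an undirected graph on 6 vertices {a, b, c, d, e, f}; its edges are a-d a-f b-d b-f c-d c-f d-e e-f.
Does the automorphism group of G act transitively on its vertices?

No

Automorphisms preserve degree, but G has vertices of degree 2 and vertices of degree 4; no automorphism maps one to the other, so G is not vertex-transitive.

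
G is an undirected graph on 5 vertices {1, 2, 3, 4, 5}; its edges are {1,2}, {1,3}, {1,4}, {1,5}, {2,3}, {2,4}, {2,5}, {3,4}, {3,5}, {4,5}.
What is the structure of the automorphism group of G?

Every vertex has degree 4, so G is the complete graph K_5. Any permutation of the 5 vertices preserves K_5, so Aut(K_5) = S_5 of order 5! = 120.

S_5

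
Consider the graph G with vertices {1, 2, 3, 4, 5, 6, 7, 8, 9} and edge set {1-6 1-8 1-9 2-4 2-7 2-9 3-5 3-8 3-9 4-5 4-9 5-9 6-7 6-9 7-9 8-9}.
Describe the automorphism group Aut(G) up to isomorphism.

Vertex 9 is the unique vertex of degree 8; the remaining 8 vertices each have degree 3 and induce a cycle, so G is the wheel on 9 vertices with hub 9. Every automorphism fixes the hub and acts on the rim 8-cycle, so Aut(G) ≅ Aut(C_8) = D_8 of order 16.

D_8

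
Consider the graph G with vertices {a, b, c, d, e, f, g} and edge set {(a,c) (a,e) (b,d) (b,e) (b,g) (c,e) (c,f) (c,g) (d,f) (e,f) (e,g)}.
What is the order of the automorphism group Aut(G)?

Degrees alone do not determine every vertex (e.g. a and d both have degree 2), but their neighbour-degree multisets differ: N(a) has degrees [4, 5] while N(d) has degrees [3, 3]. Repeating this refinement separates all vertices, so the only automorphism is the identity.

1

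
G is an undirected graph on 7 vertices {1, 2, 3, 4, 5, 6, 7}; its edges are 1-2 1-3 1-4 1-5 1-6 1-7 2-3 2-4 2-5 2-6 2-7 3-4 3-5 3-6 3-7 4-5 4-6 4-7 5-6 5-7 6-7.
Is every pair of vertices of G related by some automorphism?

Yes

All 7 vertices are pairwise adjacent: G = K_7. Any permutation of the 7 vertices preserves K_7, so Aut(K_7) = S_7 of order 7! = 5040. Under this action every vertex can be carried to every other, so G is vertex-transitive.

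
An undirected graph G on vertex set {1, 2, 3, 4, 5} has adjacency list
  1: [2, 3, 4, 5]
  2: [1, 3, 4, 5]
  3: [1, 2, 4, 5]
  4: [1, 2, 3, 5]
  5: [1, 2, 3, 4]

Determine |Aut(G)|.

120

Every vertex has degree 4, so G is the complete graph K_5. Any permutation of the 5 vertices preserves K_5, so Aut(K_5) = S_5 of order 5! = 120.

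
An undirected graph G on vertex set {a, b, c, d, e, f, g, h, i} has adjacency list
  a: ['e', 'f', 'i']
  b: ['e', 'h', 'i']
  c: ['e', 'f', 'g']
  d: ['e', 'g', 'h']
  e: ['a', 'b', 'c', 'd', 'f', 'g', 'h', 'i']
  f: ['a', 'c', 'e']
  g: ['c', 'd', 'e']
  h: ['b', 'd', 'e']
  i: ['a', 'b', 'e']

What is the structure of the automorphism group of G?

the dihedral group of order 16

Vertex e is the unique vertex of degree 8; the remaining 8 vertices each have degree 3 and induce a cycle, so G is the wheel on 9 vertices with hub e. Every automorphism fixes the hub and acts on the rim 8-cycle, so Aut(G) ≅ Aut(C_8) = D_8 of order 16.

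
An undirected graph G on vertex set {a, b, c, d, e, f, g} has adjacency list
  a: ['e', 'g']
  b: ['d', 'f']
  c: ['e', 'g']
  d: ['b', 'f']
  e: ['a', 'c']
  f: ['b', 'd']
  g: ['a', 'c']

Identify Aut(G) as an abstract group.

G has two connected components, {a, c, e, g} and {b, d, f}; each is 2-regular, so G = C_4 ⊔ C_3. No automorphism exchanges components of different sizes, hence Aut(G) is the direct product D_4 × D_3, order 48.

D_4 × D_3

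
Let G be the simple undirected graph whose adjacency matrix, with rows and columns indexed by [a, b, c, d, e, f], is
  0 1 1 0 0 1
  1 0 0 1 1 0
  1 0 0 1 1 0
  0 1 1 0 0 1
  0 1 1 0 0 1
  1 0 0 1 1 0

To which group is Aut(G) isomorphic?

G is 3-regular and bipartite with parts {b, c, f} and {a, d, e} (each part is independent and every cross-pair is an edge), so G = K_{3,3}. Each part can be permuted independently (S_3 × S_3) and the two equal-size parts can also be swapped, giving (S_3 × S_3) ⋊ Z_2 of order 2·(3!)² = 72.

(S_3 × S_3) ⋊ Z_2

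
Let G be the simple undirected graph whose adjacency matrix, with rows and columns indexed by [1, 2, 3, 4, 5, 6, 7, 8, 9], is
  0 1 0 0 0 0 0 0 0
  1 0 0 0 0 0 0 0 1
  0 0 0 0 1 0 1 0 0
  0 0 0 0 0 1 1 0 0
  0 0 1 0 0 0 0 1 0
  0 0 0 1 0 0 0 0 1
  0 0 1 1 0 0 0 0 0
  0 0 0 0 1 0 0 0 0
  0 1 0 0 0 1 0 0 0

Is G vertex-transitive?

Automorphisms preserve degree, but G has vertices of degree 1 and vertices of degree 2; no automorphism maps one to the other, so G is not vertex-transitive.

No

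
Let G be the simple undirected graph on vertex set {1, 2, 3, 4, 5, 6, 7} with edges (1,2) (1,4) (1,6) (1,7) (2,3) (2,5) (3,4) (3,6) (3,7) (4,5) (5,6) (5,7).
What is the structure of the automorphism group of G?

S_4 × S_3

The vertices split by degree into {1, 3, 5} (degree 4) and {2, 4, 6, 7} (degree 3); every edge runs between the two parts, so G is the complete bipartite graph K_{3,4}. The parts have unequal sizes, so no automorphism swaps them; each part is permuted independently, giving S_4 × S_3 of order 4!·3! = 144.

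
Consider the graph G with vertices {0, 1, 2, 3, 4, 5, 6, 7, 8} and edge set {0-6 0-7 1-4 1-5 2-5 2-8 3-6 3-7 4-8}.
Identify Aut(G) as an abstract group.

D_5 × D_4

G has two connected components, {1, 2, 4, 5, 8} and {0, 3, 6, 7}; each is 2-regular, so G = C_5 ⊔ C_4. No automorphism exchanges components of different sizes, hence Aut(G) is the direct product D_5 × D_4, order 80.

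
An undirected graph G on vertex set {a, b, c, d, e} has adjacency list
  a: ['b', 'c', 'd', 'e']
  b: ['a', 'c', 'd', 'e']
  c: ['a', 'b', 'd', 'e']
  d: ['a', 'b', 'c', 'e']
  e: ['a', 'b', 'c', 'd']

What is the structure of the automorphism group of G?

All 5 vertices are pairwise adjacent: G = K_5. Every bijection on the vertex set is an automorphism of K_5; hence Aut(K_5) ≅ S_5, order 120.

S_5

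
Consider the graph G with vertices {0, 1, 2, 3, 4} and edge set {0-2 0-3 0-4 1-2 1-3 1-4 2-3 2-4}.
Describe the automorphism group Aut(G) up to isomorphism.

Vertex 2 is the unique vertex of degree 4; the remaining 4 vertices each have degree 3 and induce a cycle, so G is the wheel on 5 vertices with hub 2. Every automorphism fixes the hub and acts on the rim 4-cycle, so Aut(G) ≅ Aut(C_4) = D_4 of order 8.

the dihedral group of order 8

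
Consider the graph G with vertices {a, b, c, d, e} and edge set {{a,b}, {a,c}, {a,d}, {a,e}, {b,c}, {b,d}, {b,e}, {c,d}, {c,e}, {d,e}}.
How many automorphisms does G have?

120

Every vertex has degree 4, so G is the complete graph K_5. Every bijection on the vertex set is an automorphism of K_5; hence Aut(K_5) ≅ S_5, order 120.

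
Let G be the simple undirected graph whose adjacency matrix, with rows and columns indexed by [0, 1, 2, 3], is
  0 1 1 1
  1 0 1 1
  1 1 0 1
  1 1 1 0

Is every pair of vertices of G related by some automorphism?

All 4 vertices are pairwise adjacent: G = K_4. Every bijection on the vertex set is an automorphism of K_4; hence Aut(K_4) ≅ S_4, order 24. This group acts transitively on the 4 vertices.

Yes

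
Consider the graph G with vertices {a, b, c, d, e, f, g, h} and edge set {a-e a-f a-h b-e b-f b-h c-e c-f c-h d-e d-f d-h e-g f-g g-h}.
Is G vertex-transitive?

No

Automorphisms preserve degree, but G has vertices of degree 3 and vertices of degree 5; no automorphism maps one to the other, so G is not vertex-transitive.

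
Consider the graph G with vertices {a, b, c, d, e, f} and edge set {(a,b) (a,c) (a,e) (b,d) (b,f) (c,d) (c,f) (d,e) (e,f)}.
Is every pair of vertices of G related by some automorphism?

Yes

G is 3-regular and bipartite with parts {a, d, f} and {b, c, e} (each part is independent and every cross-pair is an edge), so G = K_{3,3}. Each part can be permuted independently (S_3 × S_3) and the two equal-size parts can also be swapped, giving (S_3 × S_3) ⋊ Z_2 of order 2·(3!)² = 72. Under this action every vertex can be carried to every other, so G is vertex-transitive.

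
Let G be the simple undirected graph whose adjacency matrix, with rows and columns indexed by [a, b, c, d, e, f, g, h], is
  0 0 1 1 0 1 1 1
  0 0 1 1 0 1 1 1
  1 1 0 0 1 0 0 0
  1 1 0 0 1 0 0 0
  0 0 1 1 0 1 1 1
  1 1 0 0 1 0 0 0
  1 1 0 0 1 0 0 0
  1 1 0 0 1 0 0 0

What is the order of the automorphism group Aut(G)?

720

The vertices split by degree into {a, b, e} (degree 5) and {c, d, f, g, h} (degree 3); every edge runs between the two parts, so G is the complete bipartite graph K_{3,5}. Automorphisms preserve the bipartition setwise (since the parts differ in size) and act as S_5 × S_3 within it; |Aut| = 720.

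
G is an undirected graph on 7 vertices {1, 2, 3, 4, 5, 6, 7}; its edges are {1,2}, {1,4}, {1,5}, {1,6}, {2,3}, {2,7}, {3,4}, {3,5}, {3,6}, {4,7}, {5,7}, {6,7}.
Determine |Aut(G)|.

144

The vertices split by degree into {1, 3, 7} (degree 4) and {2, 4, 5, 6} (degree 3); every edge runs between the two parts, so G is the complete bipartite graph K_{3,4}. The parts have unequal sizes, so no automorphism swaps them; each part is permuted independently, giving S_3 × S_4 of order 3!·4! = 144.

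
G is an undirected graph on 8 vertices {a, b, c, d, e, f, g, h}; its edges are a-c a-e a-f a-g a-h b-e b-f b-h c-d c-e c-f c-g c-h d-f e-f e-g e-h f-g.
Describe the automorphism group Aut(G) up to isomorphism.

Degrees alone do not determine every vertex (e.g. c and e both have degree 6), but their neighbour-degree multisets differ: N(c) has degrees [2, 4, 4, 5, 6, 6] while N(e) has degrees [3, 4, 4, 5, 6, 6]. Repeating this refinement separates all vertices, so the only automorphism is the identity.

1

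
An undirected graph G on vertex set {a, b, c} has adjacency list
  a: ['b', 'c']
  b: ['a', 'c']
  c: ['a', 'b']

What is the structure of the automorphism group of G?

All 3 vertices are pairwise adjacent: G = K_3. Any permutation of the 3 vertices preserves K_3, so Aut(K_3) = S_3 of order 3! = 6.

the symmetric group on 3 letters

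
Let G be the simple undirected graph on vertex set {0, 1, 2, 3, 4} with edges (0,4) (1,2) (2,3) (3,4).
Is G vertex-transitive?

Automorphisms preserve degree, but G has vertices of degree 1 and vertices of degree 2; no automorphism maps one to the other, so G is not vertex-transitive.

No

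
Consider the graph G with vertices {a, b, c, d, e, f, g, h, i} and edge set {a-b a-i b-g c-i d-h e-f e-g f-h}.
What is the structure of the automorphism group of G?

The degree sequence is [2, 2, 1, 1, 2, 2, 2, 2, 2]; the two degree-1 vertices c and d are the ends of a path, so G = P_9. A path has exactly one nontrivial symmetry — reversal — giving Aut(G) of order 2.

Z_2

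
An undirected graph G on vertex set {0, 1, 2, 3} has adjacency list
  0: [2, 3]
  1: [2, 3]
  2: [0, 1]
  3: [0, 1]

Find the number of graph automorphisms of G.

8

Every vertex has degree 2 and the graph is connected, so G is the 4-cycle C_4. C_4 has 4 rotations and 4 reflections, so Aut(C_4) ≅ D_4 of order 8.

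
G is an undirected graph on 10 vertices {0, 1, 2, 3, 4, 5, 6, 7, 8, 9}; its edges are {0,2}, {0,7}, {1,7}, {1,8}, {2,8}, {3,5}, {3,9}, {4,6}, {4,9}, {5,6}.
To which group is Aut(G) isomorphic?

D_5 ≀ Z_2

G has two connected components, {3, 4, 5, 6, 9} and {0, 1, 2, 7, 8}; each is 2-regular, so G = C_5 ⊔ C_5. Aut of a disjoint union of two copies of C_5 is the wreath product D_5 ≀ Z_2, of order 2·10² = 200.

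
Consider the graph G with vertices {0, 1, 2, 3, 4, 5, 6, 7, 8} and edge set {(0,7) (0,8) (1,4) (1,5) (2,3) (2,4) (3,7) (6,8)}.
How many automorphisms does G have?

The degree sequence is [2, 2, 2, 2, 2, 1, 1, 2, 2]; the two degree-1 vertices 5 and 6 are the ends of a path, so G = P_9. The only nontrivial automorphism of a path is the end-to-end reflection, so Aut(G) ≅ Z_2.

2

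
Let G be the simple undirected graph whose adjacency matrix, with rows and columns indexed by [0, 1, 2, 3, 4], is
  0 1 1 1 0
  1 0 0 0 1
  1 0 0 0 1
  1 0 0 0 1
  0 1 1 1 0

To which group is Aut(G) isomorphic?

S_2 × S_3

The vertices split by degree into {0, 4} (degree 3) and {1, 2, 3} (degree 2); every edge runs between the two parts, so G is the complete bipartite graph K_{2,3}. Automorphisms preserve the bipartition setwise (since the parts differ in size) and act as S_2 × S_3 within it; |Aut| = 12.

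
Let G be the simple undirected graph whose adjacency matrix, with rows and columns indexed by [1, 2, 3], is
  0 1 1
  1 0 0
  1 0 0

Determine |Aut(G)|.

2

The degree sequence is [2, 1, 1]; the two degree-1 vertices 2 and 3 are the ends of a path, so G = P_3. The only nontrivial automorphism of a path is the end-to-end reflection, so Aut(G) ≅ Z_2.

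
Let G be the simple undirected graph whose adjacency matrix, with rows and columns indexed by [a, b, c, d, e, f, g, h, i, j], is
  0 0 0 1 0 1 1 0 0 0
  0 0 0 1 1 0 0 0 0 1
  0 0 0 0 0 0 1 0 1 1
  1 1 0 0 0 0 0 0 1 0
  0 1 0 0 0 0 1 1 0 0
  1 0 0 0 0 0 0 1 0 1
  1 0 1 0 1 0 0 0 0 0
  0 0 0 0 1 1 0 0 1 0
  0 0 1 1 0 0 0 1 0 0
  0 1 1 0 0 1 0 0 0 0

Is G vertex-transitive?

Yes

G is 3-regular on 10 vertices with no triangles and no 4-cycles (girth 5): this is the Petersen graph. Viewing the Petersen graph as the Kneser graph K(5,2) — vertices are 2-subsets of {1,…,5}, edges join disjoint pairs — its automorphisms are exactly the permutations of the 5-element set, so Aut ≅ S_5 of order 120. This group acts transitively on the 10 vertices.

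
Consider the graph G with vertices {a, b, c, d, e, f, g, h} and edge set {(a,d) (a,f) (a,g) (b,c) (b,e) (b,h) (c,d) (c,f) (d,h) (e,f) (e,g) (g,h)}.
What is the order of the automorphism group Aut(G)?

G is 3-regular and bipartite on 2^3 = 8 vertices with girth 4; it is the hypercube graph Q_3. Aut(Q_3) consists of the signed permutations of the 3 coordinate axes: 3! permutations times 2^3 sign flips, so |Aut| = 2^3·3! = 48.

48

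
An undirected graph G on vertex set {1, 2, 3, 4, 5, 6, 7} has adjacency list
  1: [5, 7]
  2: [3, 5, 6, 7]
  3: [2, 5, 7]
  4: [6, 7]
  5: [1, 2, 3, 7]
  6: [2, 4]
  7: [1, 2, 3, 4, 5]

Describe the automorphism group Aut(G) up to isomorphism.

1

The degree sequence is [2, 4, 3, 2, 4, 2, 5]. Checking the degree-preserving permutations of the vertex set shows that none except the identity preserves every edge, so Aut(G) is trivial.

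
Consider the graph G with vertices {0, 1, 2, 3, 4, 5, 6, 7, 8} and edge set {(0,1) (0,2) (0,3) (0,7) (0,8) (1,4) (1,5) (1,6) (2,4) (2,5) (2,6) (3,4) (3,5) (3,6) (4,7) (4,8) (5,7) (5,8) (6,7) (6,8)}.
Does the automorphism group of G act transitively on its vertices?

Automorphisms preserve degree, but G has vertices of degree 4 and vertices of degree 5; no automorphism maps one to the other, so G is not vertex-transitive.

No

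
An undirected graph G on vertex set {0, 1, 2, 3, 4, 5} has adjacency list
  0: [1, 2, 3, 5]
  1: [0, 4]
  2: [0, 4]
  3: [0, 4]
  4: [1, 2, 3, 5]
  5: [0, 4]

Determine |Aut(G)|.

The vertices split by degree into {0, 4} (degree 4) and {1, 2, 3, 5} (degree 2); every edge runs between the two parts, so G is the complete bipartite graph K_{2,4}. The parts have unequal sizes, so no automorphism swaps them; each part is permuted independently, giving S_2 × S_4 of order 2!·4! = 48.

48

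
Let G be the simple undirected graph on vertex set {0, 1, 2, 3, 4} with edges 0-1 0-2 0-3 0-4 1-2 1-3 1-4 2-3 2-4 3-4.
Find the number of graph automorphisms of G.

All 5 vertices are pairwise adjacent: G = K_5. Every bijection on the vertex set is an automorphism of K_5; hence Aut(K_5) ≅ S_5, order 120.

120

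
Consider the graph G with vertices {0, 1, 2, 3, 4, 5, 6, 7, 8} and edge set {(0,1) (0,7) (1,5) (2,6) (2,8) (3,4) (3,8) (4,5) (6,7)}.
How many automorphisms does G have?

18

Every vertex has degree 2 and the graph is connected, so G is the 9-cycle C_9. The automorphisms of the 9-cycle are exactly the symmetries of a regular 9-gon: the dihedral group D_9, |D_9| = 18.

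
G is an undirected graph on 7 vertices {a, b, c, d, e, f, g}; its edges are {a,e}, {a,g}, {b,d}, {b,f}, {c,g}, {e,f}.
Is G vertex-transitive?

No

Automorphisms preserve degree, but G has vertices of degree 1 and vertices of degree 2; no automorphism maps one to the other, so G is not vertex-transitive.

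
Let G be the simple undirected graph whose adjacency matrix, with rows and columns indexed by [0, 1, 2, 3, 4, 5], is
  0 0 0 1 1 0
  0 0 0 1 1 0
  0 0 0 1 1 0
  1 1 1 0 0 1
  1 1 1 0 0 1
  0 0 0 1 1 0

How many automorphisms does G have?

48

The vertices split by degree into {3, 4} (degree 4) and {0, 1, 2, 5} (degree 2); every edge runs between the two parts, so G is the complete bipartite graph K_{2,4}. Automorphisms preserve the bipartition setwise (since the parts differ in size) and act as S_2 × S_4 within it; |Aut| = 48.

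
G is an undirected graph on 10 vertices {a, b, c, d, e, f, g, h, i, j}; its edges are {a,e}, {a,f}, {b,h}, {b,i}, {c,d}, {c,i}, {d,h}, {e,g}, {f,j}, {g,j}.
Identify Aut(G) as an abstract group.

G has two connected components, {a, e, f, g, j} and {b, c, d, h, i}; each is 2-regular, so G = C_5 ⊔ C_5. Aut of a disjoint union of two copies of C_5 is the wreath product D_5 ≀ Z_2, of order 2·10² = 200.

(D_5 × D_5) ⋊ Z_2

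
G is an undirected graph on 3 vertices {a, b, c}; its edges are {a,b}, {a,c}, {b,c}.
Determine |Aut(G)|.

Every vertex has degree 2, so G is the complete graph K_3. Every bijection on the vertex set is an automorphism of K_3; hence Aut(K_3) ≅ S_3, order 6.

6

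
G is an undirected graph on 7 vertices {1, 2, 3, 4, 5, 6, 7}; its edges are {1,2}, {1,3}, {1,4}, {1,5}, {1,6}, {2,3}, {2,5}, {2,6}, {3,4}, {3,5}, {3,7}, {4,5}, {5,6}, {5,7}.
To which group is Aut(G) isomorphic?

Degrees alone do not determine every vertex (e.g. 1 and 3 both have degree 5), but their neighbour-degree multisets differ: N(1) has degrees [3, 3, 4, 5, 6] while N(3) has degrees [2, 3, 4, 5, 6]. Repeating this refinement separates all vertices, so the only automorphism is the identity.

1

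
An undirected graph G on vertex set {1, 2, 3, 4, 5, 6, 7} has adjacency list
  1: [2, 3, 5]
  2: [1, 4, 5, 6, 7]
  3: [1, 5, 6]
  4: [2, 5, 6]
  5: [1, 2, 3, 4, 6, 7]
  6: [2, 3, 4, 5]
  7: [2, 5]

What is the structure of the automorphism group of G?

{e}

Degrees alone do not determine every vertex (e.g. 1 and 3 both have degree 3), but their neighbour-degree multisets differ: N(1) has degrees [3, 5, 6] while N(3) has degrees [3, 4, 6]. Repeating this refinement separates all vertices, so the only automorphism is the identity.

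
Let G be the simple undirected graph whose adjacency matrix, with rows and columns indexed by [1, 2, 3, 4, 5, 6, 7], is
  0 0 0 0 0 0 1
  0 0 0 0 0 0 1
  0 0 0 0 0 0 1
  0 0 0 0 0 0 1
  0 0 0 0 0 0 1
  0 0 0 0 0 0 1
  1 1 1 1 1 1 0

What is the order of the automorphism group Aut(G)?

720

Vertex 7 has degree 6 and every other vertex has degree 1, so G is the star K_{1,6} with centre 7. The 6 leaves are pairwise interchangeable while the centre is fixed, giving Aut(G) = S_6.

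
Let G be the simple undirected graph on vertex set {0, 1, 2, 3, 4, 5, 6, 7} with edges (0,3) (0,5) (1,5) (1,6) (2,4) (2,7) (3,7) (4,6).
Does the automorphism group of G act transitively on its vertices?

Yes

Every vertex has degree 2 and the graph is connected, so G is the 8-cycle C_8. The automorphisms of the 8-cycle are exactly the symmetries of a regular 8-gon: the dihedral group D_8, |D_8| = 16. This group acts transitively on the 8 vertices.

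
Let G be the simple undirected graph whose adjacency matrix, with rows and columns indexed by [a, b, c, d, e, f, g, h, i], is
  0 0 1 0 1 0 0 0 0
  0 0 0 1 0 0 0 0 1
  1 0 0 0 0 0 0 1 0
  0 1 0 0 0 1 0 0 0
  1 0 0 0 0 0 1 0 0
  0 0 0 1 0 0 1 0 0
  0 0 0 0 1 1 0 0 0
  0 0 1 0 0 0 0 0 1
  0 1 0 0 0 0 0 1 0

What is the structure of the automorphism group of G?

Every vertex has degree 2 and the graph is connected, so G is the 9-cycle C_9. The automorphisms of the 9-cycle are exactly the symmetries of a regular 9-gon: the dihedral group D_9, |D_9| = 18.

D_9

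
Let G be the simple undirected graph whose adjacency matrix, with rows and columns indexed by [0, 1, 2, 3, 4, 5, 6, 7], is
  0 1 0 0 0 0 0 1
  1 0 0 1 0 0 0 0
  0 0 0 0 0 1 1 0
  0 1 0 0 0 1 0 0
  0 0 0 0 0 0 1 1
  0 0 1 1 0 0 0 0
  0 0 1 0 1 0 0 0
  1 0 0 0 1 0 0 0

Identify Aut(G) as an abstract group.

Every vertex has degree 2 and the graph is connected, so G is the 8-cycle C_8. The automorphisms of the 8-cycle are exactly the symmetries of a regular 8-gon: the dihedral group D_8, |D_8| = 16.

D_8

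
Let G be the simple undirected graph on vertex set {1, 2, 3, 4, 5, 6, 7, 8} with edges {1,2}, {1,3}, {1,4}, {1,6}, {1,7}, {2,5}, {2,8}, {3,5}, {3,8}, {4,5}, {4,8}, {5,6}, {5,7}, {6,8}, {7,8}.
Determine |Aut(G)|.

The vertices split by degree into {1, 5, 8} (degree 5) and {2, 3, 4, 6, 7} (degree 3); every edge runs between the two parts, so G is the complete bipartite graph K_{3,5}. Automorphisms preserve the bipartition setwise (since the parts differ in size) and act as S_3 × S_5 within it; |Aut| = 720.

720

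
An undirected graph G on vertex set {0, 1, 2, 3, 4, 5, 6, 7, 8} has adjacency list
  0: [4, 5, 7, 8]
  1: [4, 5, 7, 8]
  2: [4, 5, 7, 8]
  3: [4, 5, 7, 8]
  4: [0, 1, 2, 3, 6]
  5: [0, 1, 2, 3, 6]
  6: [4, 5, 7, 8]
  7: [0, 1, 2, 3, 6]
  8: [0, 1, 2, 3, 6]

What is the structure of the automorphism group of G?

S_4 × S_5

The vertices split by degree into {4, 5, 7, 8} (degree 5) and {0, 1, 2, 3, 6} (degree 4); every edge runs between the two parts, so G is the complete bipartite graph K_{4,5}. Automorphisms preserve the bipartition setwise (since the parts differ in size) and act as S_4 × S_5 within it; |Aut| = 2880.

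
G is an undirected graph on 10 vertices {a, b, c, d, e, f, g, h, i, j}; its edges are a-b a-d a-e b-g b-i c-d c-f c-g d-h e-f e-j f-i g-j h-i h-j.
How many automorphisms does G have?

120

G is 3-regular on 10 vertices with no triangles and no 4-cycles (girth 5): this is the Petersen graph. It is a classical fact that the Petersen graph has automorphism group S_5 (order 120), arising from its description as the Kneser graph K(5,2).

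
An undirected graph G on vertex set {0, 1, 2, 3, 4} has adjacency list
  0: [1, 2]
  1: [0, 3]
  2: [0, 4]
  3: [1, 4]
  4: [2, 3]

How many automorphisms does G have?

Every vertex has degree 2 and the graph is connected, so G is the 5-cycle C_5. The automorphisms of the 5-cycle are exactly the symmetries of a regular 5-gon: the dihedral group D_5, |D_5| = 10.

10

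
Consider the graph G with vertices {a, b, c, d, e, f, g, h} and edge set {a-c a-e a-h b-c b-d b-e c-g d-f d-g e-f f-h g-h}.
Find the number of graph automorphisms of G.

G is 3-regular and bipartite on 2^3 = 8 vertices with girth 4; it is the hypercube graph Q_3. Aut(Q_3) consists of the signed permutations of the 3 coordinate axes: 3! permutations times 2^3 sign flips, so |Aut| = 2^3·3! = 48.

48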